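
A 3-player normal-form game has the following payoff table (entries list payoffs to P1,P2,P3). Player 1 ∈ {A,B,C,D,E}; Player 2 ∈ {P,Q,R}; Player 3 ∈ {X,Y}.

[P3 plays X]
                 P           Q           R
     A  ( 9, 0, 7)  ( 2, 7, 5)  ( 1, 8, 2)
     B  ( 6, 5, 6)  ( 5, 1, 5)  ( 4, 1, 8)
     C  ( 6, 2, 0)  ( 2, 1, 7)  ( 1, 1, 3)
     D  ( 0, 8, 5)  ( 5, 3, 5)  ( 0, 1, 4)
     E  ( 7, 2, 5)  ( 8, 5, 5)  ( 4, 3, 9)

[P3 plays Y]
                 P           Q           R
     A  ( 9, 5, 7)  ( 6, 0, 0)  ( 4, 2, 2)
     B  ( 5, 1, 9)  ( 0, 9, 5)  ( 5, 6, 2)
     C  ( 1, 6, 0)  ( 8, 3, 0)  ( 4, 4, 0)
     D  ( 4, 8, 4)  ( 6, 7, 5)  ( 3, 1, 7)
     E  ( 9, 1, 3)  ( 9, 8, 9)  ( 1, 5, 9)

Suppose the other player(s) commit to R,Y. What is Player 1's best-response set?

u_1(A vs R,Y) = 4
u_1(B vs R,Y) = 5
u_1(C vs R,Y) = 4
u_1(D vs R,Y) = 3
u_1(E vs R,Y) = 1
max payoff 5 at {B}

P1 best: {B}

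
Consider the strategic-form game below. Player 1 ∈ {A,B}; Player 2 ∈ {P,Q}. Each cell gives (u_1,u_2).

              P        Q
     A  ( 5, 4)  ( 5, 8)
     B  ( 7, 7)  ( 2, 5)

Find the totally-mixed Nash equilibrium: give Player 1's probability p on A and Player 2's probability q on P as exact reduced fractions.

P1 indiff ⇒ q·5+(1-q)·5 = q·7+(1-q)·2 ⇒ q(-2) = (1-q)(-3) ⇒ q = 3/5
P2 indiff ⇒ p·4+(1-p)·7 = p·8+(1-p)·5 ⇒ p(-4) = (1-p)(-2) ⇒ p = 1/3

P1 mixes 1/3 on A; P2 mixes 3/5 on P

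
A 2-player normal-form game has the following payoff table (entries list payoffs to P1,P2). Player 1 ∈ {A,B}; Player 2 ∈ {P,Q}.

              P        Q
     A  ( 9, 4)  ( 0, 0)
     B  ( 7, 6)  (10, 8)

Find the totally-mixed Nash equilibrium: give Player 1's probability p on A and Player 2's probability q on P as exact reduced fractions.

P1 indiff ⇒ q·9+(1-q)·0 = q·7+(1-q)·10 ⇒ q(2) = (1-q)(10) ⇒ q = 5/6
P2 indiff ⇒ p·4+(1-p)·6 = p·0+(1-p)·8 ⇒ p(4) = (1-p)(2) ⇒ p = 1/3

p=1/3, q=5/6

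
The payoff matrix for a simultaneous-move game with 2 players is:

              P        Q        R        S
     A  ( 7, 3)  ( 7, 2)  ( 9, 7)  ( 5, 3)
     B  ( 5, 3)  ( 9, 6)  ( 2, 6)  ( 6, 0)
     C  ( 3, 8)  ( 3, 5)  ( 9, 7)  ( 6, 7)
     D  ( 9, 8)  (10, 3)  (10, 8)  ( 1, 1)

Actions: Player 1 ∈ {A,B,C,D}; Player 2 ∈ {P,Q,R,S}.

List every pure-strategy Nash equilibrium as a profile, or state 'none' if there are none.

Nash profiles: (D,P), (D,R)

(A,P): not NE [P1→D gives 9>7; P2→R gives 7>3]
(A,Q): not NE [P1→D gives 10>7; P2→R gives 7>2]
(A,R): not NE [P1→D gives 10>9]
(A,S): not NE [P1→C gives 6>5; P2→R gives 7>3]
(B,P): not NE [P1→D gives 9>5; P2→R gives 6>3]
(B,Q): not NE [P1→D gives 10>9]
(B,R): not NE [P1→D gives 10>2]
(B,S): not NE [P2→R gives 6>0]
(C,P): not NE [P1→D gives 9>3]
(C,Q): not NE [P1→D gives 10>3; P2→P gives 8>5]
(C,R): not NE [P1→D gives 10>9; P2→P gives 8>7]
(C,S): not NE [P2→P gives 8>7]
(D,P): NE
(D,Q): not NE [P2→R gives 8>3]
(D,R): NE
(D,S): not NE [P1→C gives 6>1; P2→R gives 8>1]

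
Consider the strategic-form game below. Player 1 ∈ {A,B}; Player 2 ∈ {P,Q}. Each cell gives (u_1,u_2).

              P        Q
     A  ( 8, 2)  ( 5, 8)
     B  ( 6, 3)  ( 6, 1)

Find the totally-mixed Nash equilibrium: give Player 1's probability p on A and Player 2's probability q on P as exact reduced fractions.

P1 indiff ⇒ q·8+(1-q)·5 = q·6+(1-q)·6 ⇒ q(2) = (1-q)(1) ⇒ q = 1/3
P2 indiff ⇒ p·2+(1-p)·3 = p·8+(1-p)·1 ⇒ p(-6) = (1-p)(-2) ⇒ p = 1/4

P1 mixes 1/4 on A; P2 mixes 1/3 on P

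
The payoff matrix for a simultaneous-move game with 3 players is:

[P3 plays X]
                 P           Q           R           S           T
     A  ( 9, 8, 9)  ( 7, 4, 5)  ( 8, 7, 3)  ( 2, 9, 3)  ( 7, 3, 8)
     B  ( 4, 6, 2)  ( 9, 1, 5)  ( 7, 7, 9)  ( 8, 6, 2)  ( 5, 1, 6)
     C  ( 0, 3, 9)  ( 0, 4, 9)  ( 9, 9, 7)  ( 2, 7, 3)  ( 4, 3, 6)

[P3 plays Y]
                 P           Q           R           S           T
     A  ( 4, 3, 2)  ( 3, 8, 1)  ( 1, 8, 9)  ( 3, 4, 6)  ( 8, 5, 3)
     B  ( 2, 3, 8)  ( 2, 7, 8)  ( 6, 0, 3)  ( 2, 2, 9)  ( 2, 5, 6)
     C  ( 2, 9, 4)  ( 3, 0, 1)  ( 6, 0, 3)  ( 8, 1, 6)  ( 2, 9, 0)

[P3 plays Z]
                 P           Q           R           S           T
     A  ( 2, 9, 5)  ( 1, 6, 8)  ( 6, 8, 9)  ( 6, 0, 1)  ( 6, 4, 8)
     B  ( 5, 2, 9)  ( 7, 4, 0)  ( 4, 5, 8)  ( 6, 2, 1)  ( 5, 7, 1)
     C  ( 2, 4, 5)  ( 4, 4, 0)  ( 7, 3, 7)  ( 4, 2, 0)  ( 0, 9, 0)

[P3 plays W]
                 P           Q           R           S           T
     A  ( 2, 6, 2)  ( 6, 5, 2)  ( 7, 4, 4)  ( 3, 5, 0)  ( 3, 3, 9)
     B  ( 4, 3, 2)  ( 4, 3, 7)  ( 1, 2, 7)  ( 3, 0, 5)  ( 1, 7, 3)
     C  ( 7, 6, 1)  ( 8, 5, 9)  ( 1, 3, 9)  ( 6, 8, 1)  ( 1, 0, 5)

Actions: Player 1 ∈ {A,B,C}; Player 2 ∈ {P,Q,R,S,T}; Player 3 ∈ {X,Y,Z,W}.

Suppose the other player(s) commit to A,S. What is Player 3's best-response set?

u_3(X vs A,S) = 3
u_3(Y vs A,S) = 6
u_3(Z vs A,S) = 1
u_3(W vs A,S) = 0
max payoff 6 at {Y}

BR_3 = {Y}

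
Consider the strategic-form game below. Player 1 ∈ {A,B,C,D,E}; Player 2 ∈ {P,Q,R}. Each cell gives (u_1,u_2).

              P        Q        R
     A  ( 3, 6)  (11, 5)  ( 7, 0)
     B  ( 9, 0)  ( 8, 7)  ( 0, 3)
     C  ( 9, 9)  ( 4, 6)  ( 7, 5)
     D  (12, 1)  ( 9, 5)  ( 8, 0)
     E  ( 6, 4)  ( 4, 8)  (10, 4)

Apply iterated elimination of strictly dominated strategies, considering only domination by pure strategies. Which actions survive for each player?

Survivors P1:{A,D} P2:{P,Q}

P1 drop B (D beats it: P:12>9 Q:9>8 R:8>0)
P1 drop C (D beats it: P:12>9 Q:9>4 R:8>7)
P2 drop R (Q beats it: A:5>0 D:5>0 E:8>4)
P1 drop E (D beats it: P:12>6 Q:9>4)
P1→{A,D} P2→{P,Q}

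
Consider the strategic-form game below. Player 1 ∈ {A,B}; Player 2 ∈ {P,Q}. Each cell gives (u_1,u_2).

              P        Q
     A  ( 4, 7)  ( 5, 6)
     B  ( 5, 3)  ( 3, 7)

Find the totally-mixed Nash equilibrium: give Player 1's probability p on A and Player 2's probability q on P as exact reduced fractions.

P1 indiff ⇒ q·4+(1-q)·5 = q·5+(1-q)·3 ⇒ q(-1) = (1-q)(-2) ⇒ q = 2/3
P2 indiff ⇒ p·7+(1-p)·3 = p·6+(1-p)·7 ⇒ p(1) = (1-p)(4) ⇒ p = 4/5

P1 mixes 4/5 on A; P2 mixes 2/3 on P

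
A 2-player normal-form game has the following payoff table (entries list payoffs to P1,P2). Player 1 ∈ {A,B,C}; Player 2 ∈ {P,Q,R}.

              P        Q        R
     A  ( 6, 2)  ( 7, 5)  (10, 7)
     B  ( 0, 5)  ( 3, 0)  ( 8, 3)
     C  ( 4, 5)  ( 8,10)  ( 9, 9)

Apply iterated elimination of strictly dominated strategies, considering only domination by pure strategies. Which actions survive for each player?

P1 drop B (A beats it: P:6>0 Q:7>3 R:10>8)
P2 drop P (Q beats it: A:5>2 C:10>5)
P1→{A,C} P2→{Q,R}

IESDS → P1:{A,C} P2:{Q,R}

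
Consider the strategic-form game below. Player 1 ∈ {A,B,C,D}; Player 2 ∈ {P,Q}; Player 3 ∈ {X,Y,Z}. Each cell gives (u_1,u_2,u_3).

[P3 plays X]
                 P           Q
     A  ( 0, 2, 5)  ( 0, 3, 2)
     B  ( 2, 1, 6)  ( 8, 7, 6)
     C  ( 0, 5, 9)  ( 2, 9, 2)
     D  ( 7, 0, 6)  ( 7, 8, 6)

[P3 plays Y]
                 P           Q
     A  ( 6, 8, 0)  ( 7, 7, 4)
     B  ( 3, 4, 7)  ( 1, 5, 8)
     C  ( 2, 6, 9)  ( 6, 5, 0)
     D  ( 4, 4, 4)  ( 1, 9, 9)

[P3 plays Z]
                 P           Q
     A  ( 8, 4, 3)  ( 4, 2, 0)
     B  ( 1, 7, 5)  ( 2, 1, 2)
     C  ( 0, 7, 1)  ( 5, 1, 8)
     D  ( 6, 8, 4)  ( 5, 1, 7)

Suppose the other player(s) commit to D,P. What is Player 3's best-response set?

P3 best: {X}

u_3(X vs D,P) = 6
u_3(Y vs D,P) = 4
u_3(Z vs D,P) = 4
max payoff 6 at {X}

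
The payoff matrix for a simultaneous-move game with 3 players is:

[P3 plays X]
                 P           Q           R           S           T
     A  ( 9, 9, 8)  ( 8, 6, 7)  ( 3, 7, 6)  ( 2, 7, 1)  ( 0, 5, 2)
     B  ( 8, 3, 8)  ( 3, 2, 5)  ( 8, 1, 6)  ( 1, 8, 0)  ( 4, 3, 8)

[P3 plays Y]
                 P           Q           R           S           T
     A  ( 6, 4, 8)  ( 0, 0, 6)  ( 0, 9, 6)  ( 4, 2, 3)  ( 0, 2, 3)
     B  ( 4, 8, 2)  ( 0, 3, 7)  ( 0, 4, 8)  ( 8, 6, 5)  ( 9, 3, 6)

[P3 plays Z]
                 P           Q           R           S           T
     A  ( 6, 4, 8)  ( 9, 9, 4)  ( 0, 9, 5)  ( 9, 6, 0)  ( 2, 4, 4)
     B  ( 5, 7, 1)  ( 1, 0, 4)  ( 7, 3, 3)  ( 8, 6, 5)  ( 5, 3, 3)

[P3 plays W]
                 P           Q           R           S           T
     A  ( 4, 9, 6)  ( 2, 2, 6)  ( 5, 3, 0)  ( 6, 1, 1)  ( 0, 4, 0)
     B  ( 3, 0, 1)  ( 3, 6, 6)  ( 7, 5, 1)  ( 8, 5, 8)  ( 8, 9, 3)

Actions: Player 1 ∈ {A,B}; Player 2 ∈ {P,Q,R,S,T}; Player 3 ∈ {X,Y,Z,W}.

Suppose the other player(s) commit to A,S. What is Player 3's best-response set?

P3 best: {Y}

u_3(X vs A,S) = 1
u_3(Y vs A,S) = 3
u_3(Z vs A,S) = 0
u_3(W vs A,S) = 1
max payoff 3 at {Y}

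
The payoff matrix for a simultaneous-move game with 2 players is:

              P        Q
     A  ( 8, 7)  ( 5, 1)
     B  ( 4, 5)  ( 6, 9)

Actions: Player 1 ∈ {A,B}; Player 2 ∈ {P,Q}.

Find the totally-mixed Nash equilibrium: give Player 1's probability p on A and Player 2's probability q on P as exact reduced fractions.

(p,q) = (2/5, 1/5)

P1 indiff ⇒ q·8+(1-q)·5 = q·4+(1-q)·6 ⇒ q(4) = (1-q)(1) ⇒ q = 1/5
P2 indiff ⇒ p·7+(1-p)·5 = p·1+(1-p)·9 ⇒ p(6) = (1-p)(4) ⇒ p = 2/5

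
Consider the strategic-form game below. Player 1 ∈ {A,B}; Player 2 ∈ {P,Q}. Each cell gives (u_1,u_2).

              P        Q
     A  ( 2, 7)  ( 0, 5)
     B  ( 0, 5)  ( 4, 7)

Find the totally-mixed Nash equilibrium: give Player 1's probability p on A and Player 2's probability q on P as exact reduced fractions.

P1 indiff ⇒ q·2+(1-q)·0 = q·0+(1-q)·4 ⇒ q(2) = (1-q)(4) ⇒ q = 2/3
P2 indiff ⇒ p·7+(1-p)·5 = p·5+(1-p)·7 ⇒ p(2) = (1-p)(2) ⇒ p = 1/2

(p,q) = (1/2, 2/3)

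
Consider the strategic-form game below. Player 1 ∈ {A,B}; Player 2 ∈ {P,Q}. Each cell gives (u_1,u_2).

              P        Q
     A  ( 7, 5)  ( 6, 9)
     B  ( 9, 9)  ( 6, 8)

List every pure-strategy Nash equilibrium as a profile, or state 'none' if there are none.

(A,P): not NE [P1→B gives 9>7; P2→Q gives 9>5]
(A,Q): NE
(B,P): NE
(B,Q): not NE [P2→P gives 9>8]

NE set: (A,Q), (B,P)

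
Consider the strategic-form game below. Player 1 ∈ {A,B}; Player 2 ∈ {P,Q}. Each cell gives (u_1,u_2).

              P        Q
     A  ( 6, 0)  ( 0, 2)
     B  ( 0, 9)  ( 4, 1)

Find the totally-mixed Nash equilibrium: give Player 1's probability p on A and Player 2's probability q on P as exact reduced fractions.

P1 indiff ⇒ q·6+(1-q)·0 = q·0+(1-q)·4 ⇒ q(6) = (1-q)(4) ⇒ q = 2/5
P2 indiff ⇒ p·0+(1-p)·9 = p·2+(1-p)·1 ⇒ p(-2) = (1-p)(-8) ⇒ p = 4/5

(p,q) = (4/5, 2/5)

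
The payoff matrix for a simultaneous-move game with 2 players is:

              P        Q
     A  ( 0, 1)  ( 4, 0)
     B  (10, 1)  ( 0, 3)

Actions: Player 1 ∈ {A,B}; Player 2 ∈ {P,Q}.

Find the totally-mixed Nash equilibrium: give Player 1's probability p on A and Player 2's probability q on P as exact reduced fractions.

P1 indiff ⇒ q·0+(1-q)·4 = q·10+(1-q)·0 ⇒ q(-10) = (1-q)(-4) ⇒ q = 2/7
P2 indiff ⇒ p·1+(1-p)·1 = p·0+(1-p)·3 ⇒ p(1) = (1-p)(2) ⇒ p = 2/3

p=2/3, q=2/7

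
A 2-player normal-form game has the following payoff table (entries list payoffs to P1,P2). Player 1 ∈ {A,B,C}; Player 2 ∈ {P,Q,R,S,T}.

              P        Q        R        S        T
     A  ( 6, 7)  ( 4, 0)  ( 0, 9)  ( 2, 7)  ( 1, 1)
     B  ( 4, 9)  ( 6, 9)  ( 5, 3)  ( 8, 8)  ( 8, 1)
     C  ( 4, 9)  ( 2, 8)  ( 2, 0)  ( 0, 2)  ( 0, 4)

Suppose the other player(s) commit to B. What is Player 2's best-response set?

u_2(P vs B) = 9
u_2(Q vs B) = 9
u_2(R vs B) = 3
u_2(S vs B) = 8
u_2(T vs B) = 1
max payoff 9 at {P,Q}

P2 best: {P,Q}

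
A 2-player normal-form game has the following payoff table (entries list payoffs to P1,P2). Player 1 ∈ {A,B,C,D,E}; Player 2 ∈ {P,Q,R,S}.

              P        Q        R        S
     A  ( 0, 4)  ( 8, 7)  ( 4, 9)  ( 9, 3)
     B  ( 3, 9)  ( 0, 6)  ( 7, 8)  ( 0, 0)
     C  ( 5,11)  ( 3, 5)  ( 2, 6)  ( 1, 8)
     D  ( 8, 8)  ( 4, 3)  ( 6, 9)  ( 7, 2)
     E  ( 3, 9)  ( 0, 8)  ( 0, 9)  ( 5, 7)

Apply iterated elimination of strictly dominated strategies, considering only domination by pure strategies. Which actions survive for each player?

P1 drop C (D beats it: P:8>5 Q:4>3 R:6>2 S:7>1)
P1 drop E (D beats it: P:8>3 Q:4>0 R:6>0 S:7>5)
P2 drop Q (R beats it: A:9>7 B:8>6 D:9>3)
P2 drop S (P beats it: A:4>3 B:9>0 D:8>2)
P1 drop A (B beats it: P:3>0 R:7>4)
P1→{B,D} P2→{P,R}

Survivors P1:{B,D} P2:{P,R}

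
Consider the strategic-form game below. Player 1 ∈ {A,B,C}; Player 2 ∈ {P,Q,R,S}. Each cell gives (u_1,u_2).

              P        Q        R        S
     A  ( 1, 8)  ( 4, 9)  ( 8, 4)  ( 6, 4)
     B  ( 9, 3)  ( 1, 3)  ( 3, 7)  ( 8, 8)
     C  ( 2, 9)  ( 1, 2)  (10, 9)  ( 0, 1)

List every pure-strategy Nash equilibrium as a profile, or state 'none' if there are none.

(A,P): not NE [P1→B gives 9>1; P2→Q gives 9>8]
(A,Q): NE
(A,R): not NE [P1→C gives 10>8; P2→Q gives 9>4]
(A,S): not NE [P1→B gives 8>6; P2→Q gives 9>4]
(B,P): not NE [P2→S gives 8>3]
(B,Q): not NE [P1→A gives 4>1; P2→S gives 8>3]
(B,R): not NE [P1→C gives 10>3; P2→S gives 8>7]
(B,S): NE
(C,P): not NE [P1→B gives 9>2]
(C,Q): not NE [P1→A gives 4>1; P2→R gives 9>2]
(C,R): NE
(C,S): not NE [P1→B gives 8>0; P2→R gives 9>1]

NE set: (A,Q), (B,S), (C,R)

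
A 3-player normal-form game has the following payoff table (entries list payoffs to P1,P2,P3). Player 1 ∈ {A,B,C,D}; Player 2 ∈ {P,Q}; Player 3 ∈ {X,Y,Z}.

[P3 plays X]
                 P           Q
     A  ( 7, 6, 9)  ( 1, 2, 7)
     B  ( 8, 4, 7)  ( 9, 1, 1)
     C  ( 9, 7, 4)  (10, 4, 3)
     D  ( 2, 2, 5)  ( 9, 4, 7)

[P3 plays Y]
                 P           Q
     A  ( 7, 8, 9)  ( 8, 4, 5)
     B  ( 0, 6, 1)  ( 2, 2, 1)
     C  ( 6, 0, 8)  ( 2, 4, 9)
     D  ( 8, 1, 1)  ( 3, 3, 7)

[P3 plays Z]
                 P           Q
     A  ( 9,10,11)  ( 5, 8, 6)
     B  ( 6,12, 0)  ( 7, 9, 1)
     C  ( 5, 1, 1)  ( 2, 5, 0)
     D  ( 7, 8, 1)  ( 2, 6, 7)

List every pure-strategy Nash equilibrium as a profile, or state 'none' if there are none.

(A,P,X): not NE [P1→C gives 9>7; P3→Z gives 11>9]
(A,P,Y): not NE [P1→D gives 8>7; P3→Z gives 11>9]
(A,P,Z): NE
(A,Q,X): not NE [P1→C gives 10>1; P2→P gives 6>2]
(A,Q,Y): not NE [P2→P gives 8>4; P3→X gives 7>5]
(A,Q,Z): not NE [P1→B gives 7>5; P2→P gives 10>8; P3→X gives 7>6]
(B,P,X): not NE [P1→C gives 9>8]
(B,P,Y): not NE [P1→D gives 8>0; P3→X gives 7>1]
(B,P,Z): not NE [P1→A gives 9>6; P3→X gives 7>0]
(B,Q,X): not NE [P1→C gives 10>9; P2→P gives 4>1]
(B,Q,Y): not NE [P1→A gives 8>2; P2→P gives 6>2]
(B,Q,Z): not NE [P2→P gives 12>9]
(C,P,X): not NE [P3→Y gives 8>4]
(C,P,Y): not NE [P1→D gives 8>6; P2→Q gives 4>0]
(C,P,Z): not NE [P1→A gives 9>5; P2→Q gives 5>1; P3→Y gives 8>1]
(C,Q,X): not NE [P2→P gives 7>4; P3→Y gives 9>3]
(C,Q,Y): not NE [P1→A gives 8>2]
(C,Q,Z): not NE [P1→B gives 7>2; P3→Y gives 9>0]
(D,P,X): not NE [P1→C gives 9>2; P2→Q gives 4>2]
(D,P,Y): not NE [P2→Q gives 3>1; P3→X gives 5>1]
(D,P,Z): not NE [P1→A gives 9>7; P3→X gives 5>1]
(D,Q,X): not NE [P1→C gives 10>9]
(D,Q,Y): not NE [P1→A gives 8>3]
(D,Q,Z): not NE [P1→B gives 7>2; P2→P gives 8>6]

PSNE = {(A,P,Z)}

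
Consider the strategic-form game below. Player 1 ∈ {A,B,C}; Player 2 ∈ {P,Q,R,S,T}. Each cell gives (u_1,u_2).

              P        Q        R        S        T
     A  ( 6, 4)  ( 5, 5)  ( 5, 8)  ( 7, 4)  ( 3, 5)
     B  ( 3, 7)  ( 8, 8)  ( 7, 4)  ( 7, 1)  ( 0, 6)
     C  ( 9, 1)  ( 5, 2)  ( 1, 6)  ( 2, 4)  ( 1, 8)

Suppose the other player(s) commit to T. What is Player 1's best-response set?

argmax u_1 = {A}

u_1(A vs T) = 3
u_1(B vs T) = 0
u_1(C vs T) = 1
max payoff 3 at {A}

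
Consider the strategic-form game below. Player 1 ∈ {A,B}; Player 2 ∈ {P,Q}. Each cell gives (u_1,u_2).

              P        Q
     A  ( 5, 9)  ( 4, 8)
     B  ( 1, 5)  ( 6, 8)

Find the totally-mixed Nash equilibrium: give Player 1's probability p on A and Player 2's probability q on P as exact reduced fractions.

p=3/4, q=1/3

P1 indiff ⇒ q·5+(1-q)·4 = q·1+(1-q)·6 ⇒ q(4) = (1-q)(2) ⇒ q = 1/3
P2 indiff ⇒ p·9+(1-p)·5 = p·8+(1-p)·8 ⇒ p(1) = (1-p)(3) ⇒ p = 3/4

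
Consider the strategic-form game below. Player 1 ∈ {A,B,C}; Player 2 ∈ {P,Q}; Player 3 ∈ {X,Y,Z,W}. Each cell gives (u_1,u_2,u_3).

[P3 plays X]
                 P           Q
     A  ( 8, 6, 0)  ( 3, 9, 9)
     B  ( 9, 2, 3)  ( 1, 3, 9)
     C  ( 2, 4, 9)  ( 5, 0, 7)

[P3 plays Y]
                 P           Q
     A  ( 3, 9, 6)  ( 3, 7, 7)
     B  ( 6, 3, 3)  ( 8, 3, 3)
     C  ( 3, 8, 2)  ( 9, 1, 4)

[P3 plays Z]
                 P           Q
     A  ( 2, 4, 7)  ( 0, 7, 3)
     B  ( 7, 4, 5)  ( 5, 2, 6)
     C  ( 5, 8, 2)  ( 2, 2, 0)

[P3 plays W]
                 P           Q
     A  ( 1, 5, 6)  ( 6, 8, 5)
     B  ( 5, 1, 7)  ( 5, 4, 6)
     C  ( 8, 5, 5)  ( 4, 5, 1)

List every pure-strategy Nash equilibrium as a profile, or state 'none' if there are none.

Equilibria: none

(A,P,X): not NE [P1→B gives 9>8; P2→Q gives 9>6; P3→Z gives 7>0]
(A,P,Y): not NE [P1→B gives 6>3; P3→Z gives 7>6]
(A,P,Z): not NE [P1→B gives 7>2; P2→Q gives 7>4]
(A,P,W): not NE [P1→C gives 8>1; P2→Q gives 8>5; P3→Z gives 7>6]
(A,Q,X): not NE [P1→C gives 5>3]
(A,Q,Y): not NE [P1→C gives 9>3; P2→P gives 9>7; P3→X gives 9>7]
(A,Q,Z): not NE [P1→B gives 5>0; P3→X gives 9>3]
(A,Q,W): not NE [P3→X gives 9>5]
(B,P,X): not NE [P2→Q gives 3>2; P3→W gives 7>3]
(B,P,Y): not NE [P3→W gives 7>3]
(B,P,Z): not NE [P3→W gives 7>5]
(B,P,W): not NE [P1→C gives 8>5; P2→Q gives 4>1]
(B,Q,X): not NE [P1→C gives 5>1]
(B,Q,Y): not NE [P1→C gives 9>8; P3→X gives 9>3]
(B,Q,Z): not NE [P2→P gives 4>2; P3→X gives 9>6]
(B,Q,W): not NE [P1→A gives 6>5; P3→X gives 9>6]
(C,P,X): not NE [P1→B gives 9>2]
(C,P,Y): not NE [P1→B gives 6>3; P3→X gives 9>2]
(C,P,Z): not NE [P1→B gives 7>5; P3→X gives 9>2]
(C,P,W): not NE [P3→X gives 9>5]
(C,Q,X): not NE [P2→P gives 4>0]
(C,Q,Y): not NE [P2→P gives 8>1; P3→X gives 7>4]
(C,Q,Z): not NE [P1→B gives 5>2; P2→P gives 8>2; P3→X gives 7>0]
(C,Q,W): not NE [P1→A gives 6>4; P3→X gives 7>1]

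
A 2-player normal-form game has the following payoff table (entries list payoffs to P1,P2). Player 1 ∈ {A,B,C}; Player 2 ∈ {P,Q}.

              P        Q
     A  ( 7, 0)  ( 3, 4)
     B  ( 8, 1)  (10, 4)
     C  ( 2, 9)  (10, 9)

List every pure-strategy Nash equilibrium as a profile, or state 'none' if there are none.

(A,P): not NE [P1→B gives 8>7; P2→Q gives 4>0]
(A,Q): not NE [P1→C gives 10>3]
(B,P): not NE [P2→Q gives 4>1]
(B,Q): NE
(C,P): not NE [P1→B gives 8>2]
(C,Q): NE

Nash profiles: (B,Q), (C,Q)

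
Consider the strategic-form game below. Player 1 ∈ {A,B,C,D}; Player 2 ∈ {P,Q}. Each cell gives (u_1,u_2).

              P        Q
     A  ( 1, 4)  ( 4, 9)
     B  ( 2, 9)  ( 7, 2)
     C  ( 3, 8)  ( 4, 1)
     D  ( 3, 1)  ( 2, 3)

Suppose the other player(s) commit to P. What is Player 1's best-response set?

u_1(A vs P) = 1
u_1(B vs P) = 2
u_1(C vs P) = 3
u_1(D vs P) = 3
max payoff 3 at {C,D}

BR_1 = {C,D}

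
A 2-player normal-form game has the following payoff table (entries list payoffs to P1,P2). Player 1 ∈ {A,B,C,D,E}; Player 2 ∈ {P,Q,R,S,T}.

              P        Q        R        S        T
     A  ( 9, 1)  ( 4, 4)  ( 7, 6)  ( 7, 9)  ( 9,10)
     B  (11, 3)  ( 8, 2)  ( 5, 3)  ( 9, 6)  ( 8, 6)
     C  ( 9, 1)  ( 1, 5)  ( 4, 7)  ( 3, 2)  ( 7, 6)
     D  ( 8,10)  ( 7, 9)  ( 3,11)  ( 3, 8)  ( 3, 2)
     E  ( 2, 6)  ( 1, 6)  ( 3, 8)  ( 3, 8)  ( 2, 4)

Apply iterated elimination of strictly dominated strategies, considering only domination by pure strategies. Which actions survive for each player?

P1 drop C (B beats it: P:11>9 Q:8>1 R:5>4 S:9>3 T:8>7)
P1 drop D (B beats it: P:11>8 Q:8>7 R:5>3 S:9>3 T:8>3)
P1 drop E (A beats it: P:9>2 Q:4>1 R:7>3 S:7>3 T:9>2)
P2 drop P (S beats it: A:9>1 B:6>3)
P2 drop Q (R beats it: A:6>4 B:3>2)
P2 drop R (S beats it: A:9>6 B:6>3)
P1→{A,B} P2→{S,T}

Remaining: P1:{A,B} P2:{S,T}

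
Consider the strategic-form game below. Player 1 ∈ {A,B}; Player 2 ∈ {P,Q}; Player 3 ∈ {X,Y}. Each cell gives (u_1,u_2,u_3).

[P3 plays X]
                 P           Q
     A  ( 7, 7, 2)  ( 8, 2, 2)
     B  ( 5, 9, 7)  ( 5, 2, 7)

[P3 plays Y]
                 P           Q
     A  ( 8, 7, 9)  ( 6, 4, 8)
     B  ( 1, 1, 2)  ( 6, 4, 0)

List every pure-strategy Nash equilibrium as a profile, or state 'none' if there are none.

(A,P,X): not NE [P3→Y gives 9>2]
(A,P,Y): NE
(A,Q,X): not NE [P2→P gives 7>2; P3→Y gives 8>2]
(A,Q,Y): not NE [P2→P gives 7>4]
(B,P,X): not NE [P1→A gives 7>5]
(B,P,Y): not NE [P1→A gives 8>1; P2→Q gives 4>1; P3→X gives 7>2]
(B,Q,X): not NE [P1→A gives 8>5; P2→P gives 9>2]
(B,Q,Y): not NE [P3→X gives 7>0]

NE set: (A,P,Y)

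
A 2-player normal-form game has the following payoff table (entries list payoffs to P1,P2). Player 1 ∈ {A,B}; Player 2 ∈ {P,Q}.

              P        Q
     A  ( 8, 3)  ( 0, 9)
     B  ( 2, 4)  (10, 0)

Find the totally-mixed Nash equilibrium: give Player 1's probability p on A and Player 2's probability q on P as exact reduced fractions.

P1 indiff ⇒ q·8+(1-q)·0 = q·2+(1-q)·10 ⇒ q(6) = (1-q)(10) ⇒ q = 5/8
P2 indiff ⇒ p·3+(1-p)·4 = p·9+(1-p)·0 ⇒ p(-6) = (1-p)(-4) ⇒ p = 2/5

(p,q) = (2/5, 5/8)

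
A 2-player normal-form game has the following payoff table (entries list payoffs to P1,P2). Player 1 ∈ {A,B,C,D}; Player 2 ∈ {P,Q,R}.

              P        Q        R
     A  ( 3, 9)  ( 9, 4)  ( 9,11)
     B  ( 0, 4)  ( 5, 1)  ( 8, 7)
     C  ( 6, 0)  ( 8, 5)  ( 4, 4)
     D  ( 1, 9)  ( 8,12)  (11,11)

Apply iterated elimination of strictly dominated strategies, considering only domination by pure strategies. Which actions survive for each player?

Survivors P1:{A,D} P2:{Q,R}

P1 drop B (A beats it: P:3>0 Q:9>5 R:9>8)
P2 drop P (R beats it: A:11>9 C:4>0 D:11>9)
P1 drop C (A beats it: Q:9>8 R:9>4)
P1→{A,D} P2→{Q,R}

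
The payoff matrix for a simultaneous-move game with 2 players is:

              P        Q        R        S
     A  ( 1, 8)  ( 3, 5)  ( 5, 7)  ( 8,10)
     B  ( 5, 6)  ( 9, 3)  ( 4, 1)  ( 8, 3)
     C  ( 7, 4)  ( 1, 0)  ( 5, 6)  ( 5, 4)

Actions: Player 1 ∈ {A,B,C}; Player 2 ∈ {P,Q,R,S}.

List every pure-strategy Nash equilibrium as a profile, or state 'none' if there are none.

(A,P): not NE [P1→C gives 7>1; P2→S gives 10>8]
(A,Q): not NE [P1→B gives 9>3; P2→S gives 10>5]
(A,R): not NE [P2→S gives 10>7]
(A,S): NE
(B,P): not NE [P1→C gives 7>5]
(B,Q): not NE [P2→P gives 6>3]
(B,R): not NE [P1→C gives 5>4; P2→P gives 6>1]
(B,S): not NE [P2→P gives 6>3]
(C,P): not NE [P2→R gives 6>4]
(C,Q): not NE [P1→B gives 9>1; P2→R gives 6>0]
(C,R): NE
(C,S): not NE [P1→B gives 8>5; P2→R gives 6>4]

Nash profiles: (A,S), (C,R)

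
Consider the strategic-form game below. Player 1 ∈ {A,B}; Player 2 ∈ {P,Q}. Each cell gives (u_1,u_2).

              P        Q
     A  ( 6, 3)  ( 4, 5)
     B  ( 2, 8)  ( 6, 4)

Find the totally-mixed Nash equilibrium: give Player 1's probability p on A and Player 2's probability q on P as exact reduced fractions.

P1 indiff ⇒ q·6+(1-q)·4 = q·2+(1-q)·6 ⇒ q(4) = (1-q)(2) ⇒ q = 1/3
P2 indiff ⇒ p·3+(1-p)·8 = p·5+(1-p)·4 ⇒ p(-2) = (1-p)(-4) ⇒ p = 2/3

(p,q) = (2/3, 1/3)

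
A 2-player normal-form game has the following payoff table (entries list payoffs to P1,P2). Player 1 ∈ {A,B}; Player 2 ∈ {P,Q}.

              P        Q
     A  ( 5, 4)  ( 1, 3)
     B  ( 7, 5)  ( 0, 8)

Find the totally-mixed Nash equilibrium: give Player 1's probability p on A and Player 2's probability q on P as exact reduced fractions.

P1 indiff ⇒ q·5+(1-q)·1 = q·7+(1-q)·0 ⇒ q(-2) = (1-q)(-1) ⇒ q = 1/3
P2 indiff ⇒ p·4+(1-p)·5 = p·3+(1-p)·8 ⇒ p(1) = (1-p)(3) ⇒ p = 3/4

p=3/4, q=1/3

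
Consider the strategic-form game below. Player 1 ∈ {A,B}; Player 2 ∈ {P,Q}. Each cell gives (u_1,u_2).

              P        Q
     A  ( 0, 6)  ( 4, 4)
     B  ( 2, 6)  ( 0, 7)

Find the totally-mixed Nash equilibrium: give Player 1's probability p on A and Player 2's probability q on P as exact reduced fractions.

p=1/3, q=2/3

P1 indiff ⇒ q·0+(1-q)·4 = q·2+(1-q)·0 ⇒ q(-2) = (1-q)(-4) ⇒ q = 2/3
P2 indiff ⇒ p·6+(1-p)·6 = p·4+(1-p)·7 ⇒ p(2) = (1-p)(1) ⇒ p = 1/3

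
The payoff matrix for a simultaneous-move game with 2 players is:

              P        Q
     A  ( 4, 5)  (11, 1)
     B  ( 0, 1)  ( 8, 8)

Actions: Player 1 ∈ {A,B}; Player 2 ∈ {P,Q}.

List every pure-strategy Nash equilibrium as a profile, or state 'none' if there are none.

(A,P): NE
(A,Q): not NE [P2→P gives 5>1]
(B,P): not NE [P1→A gives 4>0; P2→Q gives 8>1]
(B,Q): not NE [P1→A gives 11>8]

Nash profiles: (A,P)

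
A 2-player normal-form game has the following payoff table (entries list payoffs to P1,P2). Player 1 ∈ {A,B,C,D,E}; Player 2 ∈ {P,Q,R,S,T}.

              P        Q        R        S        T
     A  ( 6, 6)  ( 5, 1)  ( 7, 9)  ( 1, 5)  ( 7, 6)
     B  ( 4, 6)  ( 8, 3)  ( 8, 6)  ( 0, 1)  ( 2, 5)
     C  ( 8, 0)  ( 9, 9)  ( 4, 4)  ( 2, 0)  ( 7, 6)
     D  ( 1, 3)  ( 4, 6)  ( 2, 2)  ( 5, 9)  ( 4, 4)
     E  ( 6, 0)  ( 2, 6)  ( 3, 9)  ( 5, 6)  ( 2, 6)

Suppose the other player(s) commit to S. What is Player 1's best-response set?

argmax u_1 = {D,E}

u_1(A vs S) = 1
u_1(B vs S) = 0
u_1(C vs S) = 2
u_1(D vs S) = 5
u_1(E vs S) = 5
max payoff 5 at {D,E}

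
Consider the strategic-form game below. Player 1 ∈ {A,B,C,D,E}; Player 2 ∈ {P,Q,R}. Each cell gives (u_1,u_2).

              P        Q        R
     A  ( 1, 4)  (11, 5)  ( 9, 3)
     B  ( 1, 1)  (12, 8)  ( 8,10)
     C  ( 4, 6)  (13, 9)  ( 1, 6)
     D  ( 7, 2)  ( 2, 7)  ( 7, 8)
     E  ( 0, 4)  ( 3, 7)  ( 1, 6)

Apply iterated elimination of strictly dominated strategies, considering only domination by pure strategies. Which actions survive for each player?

P1 drop E (A beats it: P:1>0 Q:11>3 R:9>1)
P2 drop P (Q beats it: A:5>4 B:8>1 C:9>6 D:7>2)
P1 drop D (A beats it: Q:11>2 R:9>7)
P1→{A,B,C} P2→{Q,R}

Survivors P1:{A,B,C} P2:{Q,R}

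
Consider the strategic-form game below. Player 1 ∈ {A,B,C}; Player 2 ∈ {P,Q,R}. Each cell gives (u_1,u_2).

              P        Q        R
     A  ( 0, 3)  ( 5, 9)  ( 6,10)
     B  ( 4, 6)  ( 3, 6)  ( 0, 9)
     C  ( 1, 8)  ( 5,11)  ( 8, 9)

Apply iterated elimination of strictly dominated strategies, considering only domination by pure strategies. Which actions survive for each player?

P2 drop P (R beats it: A:10>3 B:9>6 C:9>8)
P1 drop B (A beats it: Q:5>3 R:6>0)
P1→{A,C} P2→{Q,R}

IESDS → P1:{A,C} P2:{Q,R}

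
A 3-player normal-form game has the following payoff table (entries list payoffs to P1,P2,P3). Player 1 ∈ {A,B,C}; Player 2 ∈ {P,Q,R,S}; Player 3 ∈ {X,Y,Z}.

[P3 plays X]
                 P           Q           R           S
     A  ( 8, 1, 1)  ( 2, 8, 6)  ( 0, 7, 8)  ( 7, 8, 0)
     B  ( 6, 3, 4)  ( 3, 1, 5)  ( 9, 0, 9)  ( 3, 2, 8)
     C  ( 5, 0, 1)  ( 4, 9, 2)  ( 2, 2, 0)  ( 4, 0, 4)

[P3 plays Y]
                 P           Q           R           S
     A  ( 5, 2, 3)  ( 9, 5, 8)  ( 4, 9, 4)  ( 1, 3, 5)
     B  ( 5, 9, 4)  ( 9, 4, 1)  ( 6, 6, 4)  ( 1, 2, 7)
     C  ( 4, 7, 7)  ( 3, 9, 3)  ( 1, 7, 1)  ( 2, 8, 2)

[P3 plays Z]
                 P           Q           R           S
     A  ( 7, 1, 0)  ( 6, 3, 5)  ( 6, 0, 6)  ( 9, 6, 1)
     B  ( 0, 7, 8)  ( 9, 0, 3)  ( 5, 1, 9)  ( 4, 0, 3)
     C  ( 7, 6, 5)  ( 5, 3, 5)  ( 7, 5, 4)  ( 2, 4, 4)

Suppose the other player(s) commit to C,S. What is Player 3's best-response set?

BR_3 = {X,Z}

u_3(X vs C,S) = 4
u_3(Y vs C,S) = 2
u_3(Z vs C,S) = 4
max payoff 4 at {X,Z}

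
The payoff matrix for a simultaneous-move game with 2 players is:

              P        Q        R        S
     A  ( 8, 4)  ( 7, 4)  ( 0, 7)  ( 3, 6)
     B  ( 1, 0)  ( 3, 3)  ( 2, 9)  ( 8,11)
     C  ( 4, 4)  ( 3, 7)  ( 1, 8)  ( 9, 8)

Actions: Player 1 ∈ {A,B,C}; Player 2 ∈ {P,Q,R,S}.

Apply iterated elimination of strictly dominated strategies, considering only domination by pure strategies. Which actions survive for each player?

Remaining: P1:{B,C} P2:{R,S}

P2 drop P (R beats it: A:7>4 B:9>0 C:8>4)
P2 drop Q (R beats it: A:7>4 B:9>3 C:8>7)
P1 drop A (B beats it: R:2>0 S:8>3)
P1→{B,C} P2→{R,S}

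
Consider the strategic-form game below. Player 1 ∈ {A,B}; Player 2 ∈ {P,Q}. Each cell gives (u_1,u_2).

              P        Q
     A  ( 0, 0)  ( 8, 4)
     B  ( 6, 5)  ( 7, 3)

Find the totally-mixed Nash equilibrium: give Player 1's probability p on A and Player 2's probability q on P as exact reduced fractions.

P1 indiff ⇒ q·0+(1-q)·8 = q·6+(1-q)·7 ⇒ q(-6) = (1-q)(-1) ⇒ q = 1/7
P2 indiff ⇒ p·0+(1-p)·5 = p·4+(1-p)·3 ⇒ p(-4) = (1-p)(-2) ⇒ p = 1/3

P1 mixes 1/3 on A; P2 mixes 1/7 on P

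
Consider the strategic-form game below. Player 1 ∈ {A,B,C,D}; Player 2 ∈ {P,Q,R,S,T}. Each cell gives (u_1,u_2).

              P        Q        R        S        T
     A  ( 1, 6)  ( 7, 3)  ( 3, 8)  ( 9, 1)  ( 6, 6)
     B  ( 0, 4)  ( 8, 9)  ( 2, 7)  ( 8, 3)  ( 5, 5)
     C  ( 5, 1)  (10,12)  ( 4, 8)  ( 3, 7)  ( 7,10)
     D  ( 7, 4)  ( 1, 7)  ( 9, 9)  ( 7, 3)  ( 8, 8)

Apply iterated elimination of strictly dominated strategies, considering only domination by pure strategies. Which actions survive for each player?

Survivors P1:{C,D} P2:{Q,R,T}

P2 drop P (R beats it: A:8>6 B:7>4 C:8>1 D:9>4)
P2 drop S (Q beats it: A:3>1 B:9>3 C:12>7 D:7>3)
P1 drop A (C beats it: Q:10>7 R:4>3 T:7>6)
P1 drop B (C beats it: Q:10>8 R:4>2 T:7>5)
P1→{C,D} P2→{Q,R,T}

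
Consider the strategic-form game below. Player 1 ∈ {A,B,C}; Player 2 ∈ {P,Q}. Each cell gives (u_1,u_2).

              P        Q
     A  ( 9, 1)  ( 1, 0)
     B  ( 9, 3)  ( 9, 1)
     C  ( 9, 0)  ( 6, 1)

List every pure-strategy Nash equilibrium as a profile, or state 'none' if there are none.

(A,P): NE
(A,Q): not NE [P1→B gives 9>1; P2→P gives 1>0]
(B,P): NE
(B,Q): not NE [P2→P gives 3>1]
(C,P): not NE [P2→Q gives 1>0]
(C,Q): not NE [P1→B gives 9>6]

PSNE = {(A,P), (B,P)}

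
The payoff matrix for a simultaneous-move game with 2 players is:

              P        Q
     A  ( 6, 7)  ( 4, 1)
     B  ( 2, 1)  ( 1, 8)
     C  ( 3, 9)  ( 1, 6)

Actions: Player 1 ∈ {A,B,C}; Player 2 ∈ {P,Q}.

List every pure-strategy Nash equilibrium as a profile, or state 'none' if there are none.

PSNE = {(A,P)}

(A,P): NE
(A,Q): not NE [P2→P gives 7>1]
(B,P): not NE [P1→A gives 6>2; P2→Q gives 8>1]
(B,Q): not NE [P1→A gives 4>1]
(C,P): not NE [P1→A gives 6>3]
(C,Q): not NE [P1→A gives 4>1; P2→P gives 9>6]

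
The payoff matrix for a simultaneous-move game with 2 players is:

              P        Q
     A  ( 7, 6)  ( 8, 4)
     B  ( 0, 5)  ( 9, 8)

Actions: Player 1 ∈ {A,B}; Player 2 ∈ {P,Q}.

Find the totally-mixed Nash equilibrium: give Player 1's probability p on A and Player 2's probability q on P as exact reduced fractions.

p=3/5, q=1/8

P1 indiff ⇒ q·7+(1-q)·8 = q·0+(1-q)·9 ⇒ q(7) = (1-q)(1) ⇒ q = 1/8
P2 indiff ⇒ p·6+(1-p)·5 = p·4+(1-p)·8 ⇒ p(2) = (1-p)(3) ⇒ p = 3/5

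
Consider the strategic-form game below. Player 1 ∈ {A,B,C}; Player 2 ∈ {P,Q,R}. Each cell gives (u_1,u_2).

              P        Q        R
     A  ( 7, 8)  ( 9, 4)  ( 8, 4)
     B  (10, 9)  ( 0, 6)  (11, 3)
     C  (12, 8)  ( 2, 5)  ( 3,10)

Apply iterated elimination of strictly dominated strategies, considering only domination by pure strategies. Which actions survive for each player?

P2 drop Q (P beats it: A:8>4 B:9>6 C:8>5)
P1 drop A (B beats it: P:10>7 R:11>8)
P1→{B,C} P2→{P,R}

IESDS → P1:{B,C} P2:{P,R}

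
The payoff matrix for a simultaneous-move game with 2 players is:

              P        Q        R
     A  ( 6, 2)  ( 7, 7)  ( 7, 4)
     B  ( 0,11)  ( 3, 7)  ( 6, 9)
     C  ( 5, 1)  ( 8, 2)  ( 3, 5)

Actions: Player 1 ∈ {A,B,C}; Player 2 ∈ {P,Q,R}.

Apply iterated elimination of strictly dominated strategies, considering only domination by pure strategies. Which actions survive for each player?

Remaining: P1:{A,C} P2:{Q,R}

P1 drop B (A beats it: P:6>0 Q:7>3 R:7>6)
P2 drop P (Q beats it: A:7>2 C:2>1)
P1→{A,C} P2→{Q,R}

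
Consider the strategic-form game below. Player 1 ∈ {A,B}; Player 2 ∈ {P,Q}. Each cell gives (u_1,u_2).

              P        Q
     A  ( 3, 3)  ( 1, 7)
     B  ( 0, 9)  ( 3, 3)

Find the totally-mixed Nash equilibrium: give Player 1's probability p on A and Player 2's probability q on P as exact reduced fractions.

p=3/5, q=2/5

P1 indiff ⇒ q·3+(1-q)·1 = q·0+(1-q)·3 ⇒ q(3) = (1-q)(2) ⇒ q = 2/5
P2 indiff ⇒ p·3+(1-p)·9 = p·7+(1-p)·3 ⇒ p(-4) = (1-p)(-6) ⇒ p = 3/5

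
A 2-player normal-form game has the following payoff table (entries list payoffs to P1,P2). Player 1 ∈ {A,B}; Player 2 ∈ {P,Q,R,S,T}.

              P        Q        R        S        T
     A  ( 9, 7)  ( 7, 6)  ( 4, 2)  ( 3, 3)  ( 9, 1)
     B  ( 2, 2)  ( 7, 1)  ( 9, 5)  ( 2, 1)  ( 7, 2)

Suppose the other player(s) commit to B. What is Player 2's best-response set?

BR_2 = {R}

u_2(P vs B) = 2
u_2(Q vs B) = 1
u_2(R vs B) = 5
u_2(S vs B) = 1
u_2(T vs B) = 2
max payoff 5 at {R}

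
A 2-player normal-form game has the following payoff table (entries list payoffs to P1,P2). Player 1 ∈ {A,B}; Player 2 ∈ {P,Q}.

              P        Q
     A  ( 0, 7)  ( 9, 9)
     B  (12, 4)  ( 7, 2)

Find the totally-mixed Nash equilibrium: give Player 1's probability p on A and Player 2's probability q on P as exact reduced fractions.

p=1/2, q=1/7

P1 indiff ⇒ q·0+(1-q)·9 = q·12+(1-q)·7 ⇒ q(-12) = (1-q)(-2) ⇒ q = 1/7
P2 indiff ⇒ p·7+(1-p)·4 = p·9+(1-p)·2 ⇒ p(-2) = (1-p)(-2) ⇒ p = 1/2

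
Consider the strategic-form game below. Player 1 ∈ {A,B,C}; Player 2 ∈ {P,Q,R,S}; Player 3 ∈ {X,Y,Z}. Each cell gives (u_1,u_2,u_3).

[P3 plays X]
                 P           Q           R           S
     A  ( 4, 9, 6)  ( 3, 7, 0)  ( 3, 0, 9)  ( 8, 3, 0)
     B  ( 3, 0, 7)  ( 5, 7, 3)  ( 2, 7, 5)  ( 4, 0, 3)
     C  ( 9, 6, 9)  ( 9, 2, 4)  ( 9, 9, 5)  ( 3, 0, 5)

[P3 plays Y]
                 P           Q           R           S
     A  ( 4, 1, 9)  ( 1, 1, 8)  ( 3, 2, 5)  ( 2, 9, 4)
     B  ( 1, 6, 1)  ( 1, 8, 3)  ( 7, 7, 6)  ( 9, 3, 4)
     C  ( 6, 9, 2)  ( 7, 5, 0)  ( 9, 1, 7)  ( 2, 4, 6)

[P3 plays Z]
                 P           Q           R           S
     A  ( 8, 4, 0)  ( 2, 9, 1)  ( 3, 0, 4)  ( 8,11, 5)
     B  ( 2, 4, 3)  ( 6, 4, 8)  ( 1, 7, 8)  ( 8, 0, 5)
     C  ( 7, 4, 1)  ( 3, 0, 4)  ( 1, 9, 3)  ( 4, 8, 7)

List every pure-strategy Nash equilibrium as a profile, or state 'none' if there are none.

(A,P,X): not NE [P1→C gives 9>4; P3→Y gives 9>6]
(A,P,Y): not NE [P1→C gives 6>4; P2→S gives 9>1]
(A,P,Z): not NE [P2→S gives 11>4; P3→Y gives 9>0]
(A,Q,X): not NE [P1→C gives 9>3; P2→P gives 9>7; P3→Y gives 8>0]
(A,Q,Y): not NE [P1→C gives 7>1; P2→S gives 9>1]
(A,Q,Z): not NE [P1→B gives 6>2; P2→S gives 11>9; P3→Y gives 8>1]
(A,R,X): not NE [P1→C gives 9>3; P2→P gives 9>0]
(A,R,Y): not NE [P1→C gives 9>3; P2→S gives 9>2; P3→X gives 9>5]
(A,R,Z): not NE [P2→S gives 11>0; P3→X gives 9>4]
(A,S,X): not NE [P2→P gives 9>3; P3→Z gives 5>0]
(A,S,Y): not NE [P1→B gives 9>2; P3→Z gives 5>4]
(A,S,Z): NE
(B,P,X): not NE [P1→C gives 9>3; P2→R gives 7>0]
(B,P,Y): not NE [P1→C gives 6>1; P2→Q gives 8>6; P3→X gives 7>1]
(B,P,Z): not NE [P1→A gives 8>2; P2→R gives 7>4; P3→X gives 7>3]
(B,Q,X): not NE [P1→C gives 9>5; P3→Z gives 8>3]
(B,Q,Y): not NE [P1→C gives 7>1; P3→Z gives 8>3]
(B,Q,Z): not NE [P2→R gives 7>4]
(B,R,X): not NE [P1→C gives 9>2; P3→Z gives 8>5]
(B,R,Y): not NE [P1→C gives 9>7; P2→Q gives 8>7; P3→Z gives 8>6]
(B,R,Z): not NE [P1→A gives 3>1]
(B,S,X): not NE [P1→A gives 8>4; P2→R gives 7>0; P3→Z gives 5>3]
(B,S,Y): not NE [P2→Q gives 8>3; P3→Z gives 5>4]
(B,S,Z): not NE [P2→R gives 7>0]
(C,P,X): not NE [P2→R gives 9>6]
(C,P,Y): not NE [P3→X gives 9>2]
(C,P,Z): not NE [P1→A gives 8>7; P2→R gives 9>4; P3→X gives 9>1]
(C,Q,X): not NE [P2→R gives 9>2]
(C,Q,Y): not NE [P2→P gives 9>5; P3→Z gives 4>0]
(C,Q,Z): not NE [P1→B gives 6>3; P2→R gives 9>0]
(C,R,X): not NE [P3→Y gives 7>5]
(C,R,Y): not NE [P2→P gives 9>1]
(C,R,Z): not NE [P1→A gives 3>1; P3→Y gives 7>3]
(C,S,X): not NE [P1→A gives 8>3; P2→R gives 9>0; P3→Z gives 7>5]
(C,S,Y): not NE [P1→B gives 9>2; P2→P gives 9>4; P3→Z gives 7>6]
(C,S,Z): not NE [P1→B gives 8>4; P2→R gives 9>8]

PSNE = {(A,S,Z)}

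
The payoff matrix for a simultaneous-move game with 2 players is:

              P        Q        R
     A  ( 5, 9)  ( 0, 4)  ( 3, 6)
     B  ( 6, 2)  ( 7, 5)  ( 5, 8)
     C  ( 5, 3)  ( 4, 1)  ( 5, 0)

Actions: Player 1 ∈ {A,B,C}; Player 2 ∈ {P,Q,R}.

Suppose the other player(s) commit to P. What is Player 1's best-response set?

u_1(A vs P) = 5
u_1(B vs P) = 6
u_1(C vs P) = 5
max payoff 6 at {B}

BR_1 = {B}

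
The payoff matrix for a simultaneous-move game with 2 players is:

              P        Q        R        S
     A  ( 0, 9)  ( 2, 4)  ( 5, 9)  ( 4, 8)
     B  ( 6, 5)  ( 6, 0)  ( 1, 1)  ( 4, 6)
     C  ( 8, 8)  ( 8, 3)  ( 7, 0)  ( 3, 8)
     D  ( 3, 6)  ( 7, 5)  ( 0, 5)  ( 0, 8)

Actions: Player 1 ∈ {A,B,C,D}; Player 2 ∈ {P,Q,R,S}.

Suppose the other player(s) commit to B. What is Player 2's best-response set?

BR_2 = {S}

u_2(P vs B) = 5
u_2(Q vs B) = 0
u_2(R vs B) = 1
u_2(S vs B) = 6
max payoff 6 at {S}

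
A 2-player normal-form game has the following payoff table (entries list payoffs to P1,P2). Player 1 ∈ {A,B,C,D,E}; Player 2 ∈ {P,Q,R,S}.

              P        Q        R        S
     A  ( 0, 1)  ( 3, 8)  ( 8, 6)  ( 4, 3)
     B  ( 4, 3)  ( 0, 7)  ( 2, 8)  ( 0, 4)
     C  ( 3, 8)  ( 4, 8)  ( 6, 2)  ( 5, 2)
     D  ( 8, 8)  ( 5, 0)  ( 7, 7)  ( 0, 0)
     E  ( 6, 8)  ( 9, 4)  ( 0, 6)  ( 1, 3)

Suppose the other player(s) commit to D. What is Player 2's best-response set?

u_2(P vs D) = 8
u_2(Q vs D) = 0
u_2(R vs D) = 7
u_2(S vs D) = 0
max payoff 8 at {P}

BR_2 = {P}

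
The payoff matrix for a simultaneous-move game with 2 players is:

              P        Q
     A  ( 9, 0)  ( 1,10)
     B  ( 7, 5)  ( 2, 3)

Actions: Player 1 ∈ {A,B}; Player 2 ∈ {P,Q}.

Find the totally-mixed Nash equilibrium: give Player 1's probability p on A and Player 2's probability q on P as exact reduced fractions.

P1 indiff ⇒ q·9+(1-q)·1 = q·7+(1-q)·2 ⇒ q(2) = (1-q)(1) ⇒ q = 1/3
P2 indiff ⇒ p·0+(1-p)·5 = p·10+(1-p)·3 ⇒ p(-10) = (1-p)(-2) ⇒ p = 1/6

(p,q) = (1/6, 1/3)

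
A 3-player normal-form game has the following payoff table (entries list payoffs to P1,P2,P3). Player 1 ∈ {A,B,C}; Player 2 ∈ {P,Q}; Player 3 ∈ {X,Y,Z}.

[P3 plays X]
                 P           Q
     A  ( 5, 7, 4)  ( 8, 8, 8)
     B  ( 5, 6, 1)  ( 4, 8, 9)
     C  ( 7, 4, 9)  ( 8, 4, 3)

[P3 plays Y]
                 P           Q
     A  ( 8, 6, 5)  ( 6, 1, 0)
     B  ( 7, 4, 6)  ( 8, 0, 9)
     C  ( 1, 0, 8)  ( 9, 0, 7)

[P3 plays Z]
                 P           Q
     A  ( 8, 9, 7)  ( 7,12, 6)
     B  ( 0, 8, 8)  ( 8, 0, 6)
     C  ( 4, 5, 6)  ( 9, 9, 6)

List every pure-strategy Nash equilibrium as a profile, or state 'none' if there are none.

NE set: (A,Q,X), (C,P,X), (C,Q,Y)

(A,P,X): not NE [P1→C gives 7>5; P2→Q gives 8>7; P3→Z gives 7>4]
(A,P,Y): not NE [P3→Z gives 7>5]
(A,P,Z): not NE [P2→Q gives 12>9]
(A,Q,X): NE
(A,Q,Y): not NE [P1→C gives 9>6; P2→P gives 6>1; P3→X gives 8>0]
(A,Q,Z): not NE [P1→C gives 9>7; P3→X gives 8>6]
(B,P,X): not NE [P1→C gives 7>5; P2→Q gives 8>6; P3→Z gives 8>1]
(B,P,Y): not NE [P1→A gives 8>7; P3→Z gives 8>6]
(B,P,Z): not NE [P1→A gives 8>0]
(B,Q,X): not NE [P1→C gives 8>4]
(B,Q,Y): not NE [P1→C gives 9>8; P2→P gives 4>0]
(B,Q,Z): not NE [P1→C gives 9>8; P2→P gives 8>0; P3→Y gives 9>6]
(C,P,X): NE
(C,P,Y): not NE [P1→A gives 8>1; P3→X gives 9>8]
(C,P,Z): not NE [P1→A gives 8>4; P2→Q gives 9>5; P3→X gives 9>6]
(C,Q,X): not NE [P3→Y gives 7>3]
(C,Q,Y): NE
(C,Q,Z): not NE [P3→Y gives 7>6]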